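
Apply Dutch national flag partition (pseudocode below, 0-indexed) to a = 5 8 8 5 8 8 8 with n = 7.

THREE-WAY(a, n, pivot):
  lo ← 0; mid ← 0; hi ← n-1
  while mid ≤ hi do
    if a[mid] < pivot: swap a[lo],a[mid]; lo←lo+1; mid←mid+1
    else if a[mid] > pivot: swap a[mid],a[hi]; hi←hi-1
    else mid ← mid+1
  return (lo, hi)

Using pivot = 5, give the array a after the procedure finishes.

pivot = 5; lo=0, mid=0, hi=6
a[mid]=5=5: mid=1
a[mid]=8>5: swap a[1],a[6]; hi=5 → 5 8 8 5 8 8 8
a[mid]=8>5: swap a[1],a[5]; hi=4 → 5 8 8 5 8 8 8
a[mid]=8>5: swap a[1],a[4]; hi=3 → 5 8 8 5 8 8 8
a[mid]=8>5: swap a[1],a[3]; hi=2 → 5 5 8 8 8 8 8
a[mid]=5=5: mid=2
a[mid]=8>5: swap a[2],a[2]; hi=1 → 5 5 8 8 8 8 8
end: lo=0, hi=1; a = 5 5 8 8 8 8 8

5 5 8 8 8 8 8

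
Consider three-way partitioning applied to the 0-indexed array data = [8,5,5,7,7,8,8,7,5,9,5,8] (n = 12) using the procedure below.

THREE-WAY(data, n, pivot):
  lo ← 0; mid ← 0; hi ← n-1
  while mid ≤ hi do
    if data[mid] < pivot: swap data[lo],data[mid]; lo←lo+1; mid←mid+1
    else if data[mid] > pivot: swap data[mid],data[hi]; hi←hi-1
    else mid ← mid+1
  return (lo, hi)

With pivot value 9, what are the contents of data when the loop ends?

[8,5,5,7,7,8,8,7,5,5,8,9]

lo=0 mid=0 hi=11
8<9: swap(0,0), lo=1 mid=1 ⇒ [8,5,5,7,7,8,8,7,5,9,5,8]
5<9: swap(1,1), lo=2 mid=2 ⇒ [8,5,5,7,7,8,8,7,5,9,5,8]
5<9: swap(2,2), lo=3 mid=3 ⇒ [8,5,5,7,7,8,8,7,5,9,5,8]
7<9: swap(3,3), lo=4 mid=4 ⇒ [8,5,5,7,7,8,8,7,5,9,5,8]
7<9: swap(4,4), lo=5 mid=5 ⇒ [8,5,5,7,7,8,8,7,5,9,5,8]
8<9: swap(5,5), lo=6 mid=6 ⇒ [8,5,5,7,7,8,8,7,5,9,5,8]
8<9: swap(6,6), lo=7 mid=7 ⇒ [8,5,5,7,7,8,8,7,5,9,5,8]
7<9: swap(7,7), lo=8 mid=8 ⇒ [8,5,5,7,7,8,8,7,5,9,5,8]
5<9: swap(8,8), lo=9 mid=9 ⇒ [8,5,5,7,7,8,8,7,5,9,5,8]
9=9: mid=10
5<9: swap(9,10), lo=10 mid=11 ⇒ [8,5,5,7,7,8,8,7,5,5,9,8]
8<9: swap(10,11), lo=11 mid=12 ⇒ [8,5,5,7,7,8,8,7,5,5,8,9]
done. lo=11 hi=11; data=[8,5,5,7,7,8,8,7,5,5,8,9]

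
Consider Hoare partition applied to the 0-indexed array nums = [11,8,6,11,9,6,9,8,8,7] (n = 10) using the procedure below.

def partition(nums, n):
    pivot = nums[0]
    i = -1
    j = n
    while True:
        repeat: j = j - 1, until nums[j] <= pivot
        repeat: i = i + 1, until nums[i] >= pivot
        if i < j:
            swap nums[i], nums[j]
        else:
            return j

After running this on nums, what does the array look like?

[7,8,6,8,9,6,9,8,11,11]

pivot=11
j stops at 9 (7), i stops at 0 (11); swap ⇒ [7,8,6,11,9,6,9,8,8,11]
j stops at 8 (8), i stops at 3 (11); swap ⇒ [7,8,6,8,9,6,9,8,11,11]
j stops at 7, i stops at 8; i≥j ⇒ return 7. nums=[7,8,6,8,9,6,9,8,11,11]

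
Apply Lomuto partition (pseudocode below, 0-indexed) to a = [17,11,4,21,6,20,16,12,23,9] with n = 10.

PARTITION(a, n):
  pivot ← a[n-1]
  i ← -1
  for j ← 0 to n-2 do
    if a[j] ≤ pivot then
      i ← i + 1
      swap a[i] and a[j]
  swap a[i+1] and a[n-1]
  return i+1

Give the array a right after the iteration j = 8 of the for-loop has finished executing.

[4,6,17,21,11,20,16,12,23,9]

pivot = a[9] = 9; i = -1
j=0: a[0]=17 > 9 → no swap
j=1: a[1]=11 > 9 → no swap
j=2: a[2]=4 ≤ 9 → i=0, swap a[0],a[2] → [4,11,17,21,6,20,16,12,23,9]
j=3: a[3]=21 > 9 → no swap
j=4: a[4]=6 ≤ 9 → i=1, swap a[1],a[4] → [4,6,17,21,11,20,16,12,23,9]
j=5: a[5]=20 > 9 → no swap
j=6: a[6]=16 > 9 → no swap
j=7: a[7]=12 > 9 → no swap
j=8: a[8]=23 > 9 → no swap
(after j=8) a = [4,6,17,21,11,20,16,12,23,9]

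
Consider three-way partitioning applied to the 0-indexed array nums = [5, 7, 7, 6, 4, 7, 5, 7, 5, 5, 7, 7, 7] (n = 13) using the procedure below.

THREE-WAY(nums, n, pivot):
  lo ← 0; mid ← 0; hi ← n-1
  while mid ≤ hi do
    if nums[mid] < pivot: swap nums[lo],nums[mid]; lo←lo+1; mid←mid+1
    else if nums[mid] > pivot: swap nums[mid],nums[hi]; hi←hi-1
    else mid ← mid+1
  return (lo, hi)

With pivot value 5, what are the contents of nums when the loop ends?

[4, 5, 5, 5, 5, 7, 7, 6, 7, 7, 7, 7, 7]

pivot = 5; lo=0, mid=0, hi=12
nums[mid]=5=5: mid=1
nums[mid]=7>5: swap nums[1],nums[12]; hi=11 → [5, 7, 7, 6, 4, 7, 5, 7, 5, 5, 7, 7, 7]
nums[mid]=7>5: swap nums[1],nums[11]; hi=10 → [5, 7, 7, 6, 4, 7, 5, 7, 5, 5, 7, 7, 7]
nums[mid]=7>5: swap nums[1],nums[10]; hi=9 → [5, 7, 7, 6, 4, 7, 5, 7, 5, 5, 7, 7, 7]
nums[mid]=7>5: swap nums[1],nums[9]; hi=8 → [5, 5, 7, 6, 4, 7, 5, 7, 5, 7, 7, 7, 7]
nums[mid]=5=5: mid=2
nums[mid]=7>5: swap nums[2],nums[8]; hi=7 → [5, 5, 5, 6, 4, 7, 5, 7, 7, 7, 7, 7, 7]
nums[mid]=5=5: mid=3
nums[mid]=6>5: swap nums[3],nums[7]; hi=6 → [5, 5, 5, 7, 4, 7, 5, 6, 7, 7, 7, 7, 7]
nums[mid]=7>5: swap nums[3],nums[6]; hi=5 → [5, 5, 5, 5, 4, 7, 7, 6, 7, 7, 7, 7, 7]
nums[mid]=5=5: mid=4
nums[mid]=4<5: swap nums[0],nums[4]; lo=1,mid=5 → [4, 5, 5, 5, 5, 7, 7, 6, 7, 7, 7, 7, 7]
nums[mid]=7>5: swap nums[5],nums[5]; hi=4 → [4, 5, 5, 5, 5, 7, 7, 6, 7, 7, 7, 7, 7]
end: lo=1, hi=4; nums = [4, 5, 5, 5, 5, 7, 7, 6, 7, 7, 7, 7, 7]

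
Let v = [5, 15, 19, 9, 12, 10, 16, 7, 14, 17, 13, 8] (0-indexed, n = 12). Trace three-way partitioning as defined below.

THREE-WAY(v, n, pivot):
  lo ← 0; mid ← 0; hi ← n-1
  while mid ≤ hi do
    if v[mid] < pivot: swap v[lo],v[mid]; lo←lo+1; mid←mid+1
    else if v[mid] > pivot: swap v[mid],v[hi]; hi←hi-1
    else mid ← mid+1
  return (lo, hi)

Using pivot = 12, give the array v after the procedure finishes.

lo=0 mid=0 hi=11
5<12: swap(0,0), lo=1 mid=1 ⇒ [5, 15, 19, 9, 12, 10, 16, 7, 14, 17, 13, 8]
15>12: swap(1,11), hi=10 ⇒ [5, 8, 19, 9, 12, 10, 16, 7, 14, 17, 13, 15]
8<12: swap(1,1), lo=2 mid=2 ⇒ [5, 8, 19, 9, 12, 10, 16, 7, 14, 17, 13, 15]
19>12: swap(2,10), hi=9 ⇒ [5, 8, 13, 9, 12, 10, 16, 7, 14, 17, 19, 15]
13>12: swap(2,9), hi=8 ⇒ [5, 8, 17, 9, 12, 10, 16, 7, 14, 13, 19, 15]
17>12: swap(2,8), hi=7 ⇒ [5, 8, 14, 9, 12, 10, 16, 7, 17, 13, 19, 15]
14>12: swap(2,7), hi=6 ⇒ [5, 8, 7, 9, 12, 10, 16, 14, 17, 13, 19, 15]
7<12: swap(2,2), lo=3 mid=3 ⇒ [5, 8, 7, 9, 12, 10, 16, 14, 17, 13, 19, 15]
9<12: swap(3,3), lo=4 mid=4 ⇒ [5, 8, 7, 9, 12, 10, 16, 14, 17, 13, 19, 15]
12=12: mid=5
10<12: swap(4,5), lo=5 mid=6 ⇒ [5, 8, 7, 9, 10, 12, 16, 14, 17, 13, 19, 15]
16>12: swap(6,6), hi=5 ⇒ [5, 8, 7, 9, 10, 12, 16, 14, 17, 13, 19, 15]
done. lo=5 hi=5; v=[5, 8, 7, 9, 10, 12, 16, 14, 17, 13, 19, 15]

[5, 8, 7, 9, 10, 12, 16, 14, 17, 13, 19, 15]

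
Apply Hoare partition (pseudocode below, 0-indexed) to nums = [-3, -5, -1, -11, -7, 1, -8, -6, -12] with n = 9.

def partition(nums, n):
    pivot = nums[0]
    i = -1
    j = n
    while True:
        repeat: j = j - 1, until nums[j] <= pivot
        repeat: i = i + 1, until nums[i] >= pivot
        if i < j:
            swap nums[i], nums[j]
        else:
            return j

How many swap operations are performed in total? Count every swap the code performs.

3

pivot=-3
j stops at 8 (-12), i stops at 0 (-3); swap ⇒ [-12, -5, -1, -11, -7, 1, -8, -6, -3]
j stops at 7 (-6), i stops at 2 (-1); swap ⇒ [-12, -5, -6, -11, -7, 1, -8, -1, -3]
j stops at 6 (-8), i stops at 5 (1); swap ⇒ [-12, -5, -6, -11, -7, -8, 1, -1, -3]
j stops at 5, i stops at 6; i≥j ⇒ return 5. nums=[-12, -5, -6, -11, -7, -8, 1, -1, -3]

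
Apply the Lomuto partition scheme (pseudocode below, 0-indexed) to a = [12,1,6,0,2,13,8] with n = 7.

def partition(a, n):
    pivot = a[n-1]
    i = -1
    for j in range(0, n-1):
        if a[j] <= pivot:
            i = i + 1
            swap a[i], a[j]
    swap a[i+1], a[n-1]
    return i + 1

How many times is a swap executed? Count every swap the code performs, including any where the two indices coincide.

5

pivot = a[6] = 8; i = -1
j=0: a[0]=12 > 8 → no swap
j=1: a[1]=1 ≤ 8 → i=0, swap a[0],a[1] → [1,12,6,0,2,13,8]
j=2: a[2]=6 ≤ 8 → i=1, swap a[1],a[2] → [1,6,12,0,2,13,8]
j=3: a[3]=0 ≤ 8 → i=2, swap a[2],a[3] → [1,6,0,12,2,13,8]
j=4: a[4]=2 ≤ 8 → i=3, swap a[3],a[4] → [1,6,0,2,12,13,8]
j=5: a[5]=13 > 8 → no swap
final swap a[4],a[6] → [1,6,0,2,8,13,12]; return 4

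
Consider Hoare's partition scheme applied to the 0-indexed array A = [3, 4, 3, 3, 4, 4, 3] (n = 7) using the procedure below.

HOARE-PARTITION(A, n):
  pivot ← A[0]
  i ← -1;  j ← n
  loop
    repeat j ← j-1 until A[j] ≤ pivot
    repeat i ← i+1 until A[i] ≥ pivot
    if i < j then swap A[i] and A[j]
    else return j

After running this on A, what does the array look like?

pivot = A[0] = 3; i = -1, j = 7
j→6 (A[6]=3≤3), i→0 (A[0]=3≥3); i<j, swap → [3, 4, 3, 3, 4, 4, 3]
j→3 (A[3]=3≤3), i→1 (A[1]=4≥3); i<j, swap → [3, 3, 3, 4, 4, 4, 3]
j→2, i→2; i≥j, return j=2. A = [3, 3, 3, 4, 4, 4, 3]

[3, 3, 3, 4, 4, 4, 3]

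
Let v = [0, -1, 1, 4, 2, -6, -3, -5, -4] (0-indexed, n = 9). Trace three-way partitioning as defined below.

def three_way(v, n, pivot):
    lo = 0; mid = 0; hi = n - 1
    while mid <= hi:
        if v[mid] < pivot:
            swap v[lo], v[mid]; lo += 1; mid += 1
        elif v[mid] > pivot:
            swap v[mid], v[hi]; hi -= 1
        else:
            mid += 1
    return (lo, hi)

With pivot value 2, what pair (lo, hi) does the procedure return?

(7, 7)

pivot = 2; lo=0, mid=0, hi=8
v[mid]=0<2: swap v[0],v[0]; lo=1,mid=1 → [0, -1, 1, 4, 2, -6, -3, -5, -4]
v[mid]=-1<2: swap v[1],v[1]; lo=2,mid=2 → [0, -1, 1, 4, 2, -6, -3, -5, -4]
v[mid]=1<2: swap v[2],v[2]; lo=3,mid=3 → [0, -1, 1, 4, 2, -6, -3, -5, -4]
v[mid]=4>2: swap v[3],v[8]; hi=7 → [0, -1, 1, -4, 2, -6, -3, -5, 4]
v[mid]=-4<2: swap v[3],v[3]; lo=4,mid=4 → [0, -1, 1, -4, 2, -6, -3, -5, 4]
v[mid]=2=2: mid=5
v[mid]=-6<2: swap v[4],v[5]; lo=5,mid=6 → [0, -1, 1, -4, -6, 2, -3, -5, 4]
v[mid]=-3<2: swap v[5],v[6]; lo=6,mid=7 → [0, -1, 1, -4, -6, -3, 2, -5, 4]
v[mid]=-5<2: swap v[6],v[7]; lo=7,mid=8 → [0, -1, 1, -4, -6, -3, -5, 2, 4]
end: lo=7, hi=7; v = [0, -1, 1, -4, -6, -3, -5, 2, 4]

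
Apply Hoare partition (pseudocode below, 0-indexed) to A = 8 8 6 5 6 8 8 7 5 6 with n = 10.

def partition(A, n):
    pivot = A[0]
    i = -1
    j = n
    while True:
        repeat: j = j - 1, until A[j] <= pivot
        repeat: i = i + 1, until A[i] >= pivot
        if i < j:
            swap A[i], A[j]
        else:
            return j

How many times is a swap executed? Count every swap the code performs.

pivot=8
j stops at 9 (6), i stops at 0 (8); swap ⇒ 6 8 6 5 6 8 8 7 5 8
j stops at 8 (5), i stops at 1 (8); swap ⇒ 6 5 6 5 6 8 8 7 8 8
j stops at 7 (7), i stops at 5 (8); swap ⇒ 6 5 6 5 6 7 8 8 8 8
j stops at 6, i stops at 6; i≥j ⇒ return 6. A=6 5 6 5 6 7 8 8 8 8

3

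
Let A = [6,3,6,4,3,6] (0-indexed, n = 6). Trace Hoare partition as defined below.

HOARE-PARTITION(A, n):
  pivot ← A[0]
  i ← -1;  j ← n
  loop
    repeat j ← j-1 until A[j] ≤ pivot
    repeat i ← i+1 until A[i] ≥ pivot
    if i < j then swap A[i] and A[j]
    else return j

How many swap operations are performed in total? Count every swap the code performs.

pivot=6
j stops at 5 (6), i stops at 0 (6); swap ⇒ [6,3,6,4,3,6]
j stops at 4 (3), i stops at 2 (6); swap ⇒ [6,3,3,4,6,6]
j stops at 3, i stops at 4; i≥j ⇒ return 3. A=[6,3,3,4,6,6]

2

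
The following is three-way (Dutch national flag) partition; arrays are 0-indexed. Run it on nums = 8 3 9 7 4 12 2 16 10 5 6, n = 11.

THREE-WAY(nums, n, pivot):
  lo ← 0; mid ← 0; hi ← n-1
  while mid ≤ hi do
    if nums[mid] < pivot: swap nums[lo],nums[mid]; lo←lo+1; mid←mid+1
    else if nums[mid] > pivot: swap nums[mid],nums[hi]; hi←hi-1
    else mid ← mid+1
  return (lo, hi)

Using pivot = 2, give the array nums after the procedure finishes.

pivot = 2; lo=0, mid=0, hi=10
nums[mid]=8>2: swap nums[0],nums[10]; hi=9 → 6 3 9 7 4 12 2 16 10 5 8
nums[mid]=6>2: swap nums[0],nums[9]; hi=8 → 5 3 9 7 4 12 2 16 10 6 8
nums[mid]=5>2: swap nums[0],nums[8]; hi=7 → 10 3 9 7 4 12 2 16 5 6 8
nums[mid]=10>2: swap nums[0],nums[7]; hi=6 → 16 3 9 7 4 12 2 10 5 6 8
nums[mid]=16>2: swap nums[0],nums[6]; hi=5 → 2 3 9 7 4 12 16 10 5 6 8
nums[mid]=2=2: mid=1
nums[mid]=3>2: swap nums[1],nums[5]; hi=4 → 2 12 9 7 4 3 16 10 5 6 8
nums[mid]=12>2: swap nums[1],nums[4]; hi=3 → 2 4 9 7 12 3 16 10 5 6 8
nums[mid]=4>2: swap nums[1],nums[3]; hi=2 → 2 7 9 4 12 3 16 10 5 6 8
nums[mid]=7>2: swap nums[1],nums[2]; hi=1 → 2 9 7 4 12 3 16 10 5 6 8
nums[mid]=9>2: swap nums[1],nums[1]; hi=0 → 2 9 7 4 12 3 16 10 5 6 8
end: lo=0, hi=0; nums = 2 9 7 4 12 3 16 10 5 6 8

2 9 7 4 12 3 16 10 5 6 8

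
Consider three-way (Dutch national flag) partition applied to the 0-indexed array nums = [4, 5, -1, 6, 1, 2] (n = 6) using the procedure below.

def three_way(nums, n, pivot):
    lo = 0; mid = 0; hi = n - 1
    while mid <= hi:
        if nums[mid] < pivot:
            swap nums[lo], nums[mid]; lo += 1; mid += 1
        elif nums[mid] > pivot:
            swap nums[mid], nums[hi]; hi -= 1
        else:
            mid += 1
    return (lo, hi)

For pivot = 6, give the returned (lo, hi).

(5, 5)

lo=0 mid=0 hi=5
4<6: swap(0,0), lo=1 mid=1 ⇒ [4, 5, -1, 6, 1, 2]
5<6: swap(1,1), lo=2 mid=2 ⇒ [4, 5, -1, 6, 1, 2]
-1<6: swap(2,2), lo=3 mid=3 ⇒ [4, 5, -1, 6, 1, 2]
6=6: mid=4
1<6: swap(3,4), lo=4 mid=5 ⇒ [4, 5, -1, 1, 6, 2]
2<6: swap(4,5), lo=5 mid=6 ⇒ [4, 5, -1, 1, 2, 6]
done. lo=5 hi=5; nums=[4, 5, -1, 1, 2, 6]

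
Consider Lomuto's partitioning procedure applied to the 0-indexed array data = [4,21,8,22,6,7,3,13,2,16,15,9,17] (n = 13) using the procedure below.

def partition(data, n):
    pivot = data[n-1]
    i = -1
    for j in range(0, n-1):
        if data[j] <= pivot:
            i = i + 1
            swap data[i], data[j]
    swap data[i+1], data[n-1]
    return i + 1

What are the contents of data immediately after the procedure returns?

[4,8,6,7,3,13,2,16,15,9,17,22,21]

pivot = data[12] = 17; i = -1
j=0: data[0]=4 ≤ 17 → i=0, swap data[0],data[0] (no change) → [4,21,8,22,6,7,3,13,2,16,15,9,17]
j=1: data[1]=21 > 17 → no swap
j=2: data[2]=8 ≤ 17 → i=1, swap data[1],data[2] → [4,8,21,22,6,7,3,13,2,16,15,9,17]
j=3: data[3]=22 > 17 → no swap
j=4: data[4]=6 ≤ 17 → i=2, swap data[2],data[4] → [4,8,6,22,21,7,3,13,2,16,15,9,17]
j=5: data[5]=7 ≤ 17 → i=3, swap data[3],data[5] → [4,8,6,7,21,22,3,13,2,16,15,9,17]
j=6: data[6]=3 ≤ 17 → i=4, swap data[4],data[6] → [4,8,6,7,3,22,21,13,2,16,15,9,17]
j=7: data[7]=13 ≤ 17 → i=5, swap data[5],data[7] → [4,8,6,7,3,13,21,22,2,16,15,9,17]
j=8: data[8]=2 ≤ 17 → i=6, swap data[6],data[8] → [4,8,6,7,3,13,2,22,21,16,15,9,17]
j=9: data[9]=16 ≤ 17 → i=7, swap data[7],data[9] → [4,8,6,7,3,13,2,16,21,22,15,9,17]
j=10: data[10]=15 ≤ 17 → i=8, swap data[8],data[10] → [4,8,6,7,3,13,2,16,15,22,21,9,17]
j=11: data[11]=9 ≤ 17 → i=9, swap data[9],data[11] → [4,8,6,7,3,13,2,16,15,9,21,22,17]
final swap data[10],data[12] → [4,8,6,7,3,13,2,16,15,9,17,22,21]; return 10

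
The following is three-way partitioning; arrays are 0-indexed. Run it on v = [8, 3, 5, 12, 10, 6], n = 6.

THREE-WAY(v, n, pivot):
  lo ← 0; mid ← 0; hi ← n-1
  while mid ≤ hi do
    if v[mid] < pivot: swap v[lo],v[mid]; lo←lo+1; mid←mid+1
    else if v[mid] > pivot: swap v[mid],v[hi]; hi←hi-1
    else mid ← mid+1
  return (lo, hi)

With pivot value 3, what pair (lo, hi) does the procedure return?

(0, 0)

lo=0 mid=0 hi=5
8>3: swap(0,5), hi=4 ⇒ [6, 3, 5, 12, 10, 8]
6>3: swap(0,4), hi=3 ⇒ [10, 3, 5, 12, 6, 8]
10>3: swap(0,3), hi=2 ⇒ [12, 3, 5, 10, 6, 8]
12>3: swap(0,2), hi=1 ⇒ [5, 3, 12, 10, 6, 8]
5>3: swap(0,1), hi=0 ⇒ [3, 5, 12, 10, 6, 8]
3=3: mid=1
done. lo=0 hi=0; v=[3, 5, 12, 10, 6, 8]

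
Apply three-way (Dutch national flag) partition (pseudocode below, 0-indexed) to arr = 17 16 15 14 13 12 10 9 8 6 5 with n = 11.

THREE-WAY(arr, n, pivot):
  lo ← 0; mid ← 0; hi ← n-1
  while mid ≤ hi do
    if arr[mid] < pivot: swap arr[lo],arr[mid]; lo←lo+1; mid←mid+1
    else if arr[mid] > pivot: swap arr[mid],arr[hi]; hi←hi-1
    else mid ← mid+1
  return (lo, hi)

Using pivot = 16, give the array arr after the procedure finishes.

5 15 14 13 12 10 9 8 6 16 17

lo=0 mid=0 hi=10
17>16: swap(0,10), hi=9 ⇒ 5 16 15 14 13 12 10 9 8 6 17
5<16: swap(0,0), lo=1 mid=1 ⇒ 5 16 15 14 13 12 10 9 8 6 17
16=16: mid=2
15<16: swap(1,2), lo=2 mid=3 ⇒ 5 15 16 14 13 12 10 9 8 6 17
14<16: swap(2,3), lo=3 mid=4 ⇒ 5 15 14 16 13 12 10 9 8 6 17
13<16: swap(3,4), lo=4 mid=5 ⇒ 5 15 14 13 16 12 10 9 8 6 17
12<16: swap(4,5), lo=5 mid=6 ⇒ 5 15 14 13 12 16 10 9 8 6 17
10<16: swap(5,6), lo=6 mid=7 ⇒ 5 15 14 13 12 10 16 9 8 6 17
9<16: swap(6,7), lo=7 mid=8 ⇒ 5 15 14 13 12 10 9 16 8 6 17
8<16: swap(7,8), lo=8 mid=9 ⇒ 5 15 14 13 12 10 9 8 16 6 17
6<16: swap(8,9), lo=9 mid=10 ⇒ 5 15 14 13 12 10 9 8 6 16 17
done. lo=9 hi=9; arr=5 15 14 13 12 10 9 8 6 16 17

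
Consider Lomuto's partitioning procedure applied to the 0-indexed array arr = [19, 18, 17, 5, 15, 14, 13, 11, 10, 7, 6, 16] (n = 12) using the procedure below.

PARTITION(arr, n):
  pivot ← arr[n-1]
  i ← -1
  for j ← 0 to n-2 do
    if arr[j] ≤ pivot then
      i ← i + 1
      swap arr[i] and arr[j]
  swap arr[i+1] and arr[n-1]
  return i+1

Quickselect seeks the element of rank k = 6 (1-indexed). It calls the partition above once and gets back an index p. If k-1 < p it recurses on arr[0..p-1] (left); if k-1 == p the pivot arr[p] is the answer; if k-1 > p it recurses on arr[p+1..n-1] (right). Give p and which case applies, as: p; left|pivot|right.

8; left

pivot = arr[11] = 16; i = -1
j=0: arr[0]=19 > 16 → no swap
j=1: arr[1]=18 > 16 → no swap
j=2: arr[2]=17 > 16 → no swap
j=3: arr[3]=5 ≤ 16 → i=0, swap arr[0],arr[3] → [5, 18, 17, 19, 15, 14, 13, 11, 10, 7, 6, 16]
j=4: arr[4]=15 ≤ 16 → i=1, swap arr[1],arr[4] → [5, 15, 17, 19, 18, 14, 13, 11, 10, 7, 6, 16]
j=5: arr[5]=14 ≤ 16 → i=2, swap arr[2],arr[5] → [5, 15, 14, 19, 18, 17, 13, 11, 10, 7, 6, 16]
j=6: arr[6]=13 ≤ 16 → i=3, swap arr[3],arr[6] → [5, 15, 14, 13, 18, 17, 19, 11, 10, 7, 6, 16]
j=7: arr[7]=11 ≤ 16 → i=4, swap arr[4],arr[7] → [5, 15, 14, 13, 11, 17, 19, 18, 10, 7, 6, 16]
j=8: arr[8]=10 ≤ 16 → i=5, swap arr[5],arr[8] → [5, 15, 14, 13, 11, 10, 19, 18, 17, 7, 6, 16]
j=9: arr[9]=7 ≤ 16 → i=6, swap arr[6],arr[9] → [5, 15, 14, 13, 11, 10, 7, 18, 17, 19, 6, 16]
j=10: arr[10]=6 ≤ 16 → i=7, swap arr[7],arr[10] → [5, 15, 14, 13, 11, 10, 7, 6, 17, 19, 18, 16]
final swap arr[8],arr[11] → [5, 15, 14, 13, 11, 10, 7, 6, 16, 19, 18, 17]; return 8
p = 8; k-1 = 5 < 8 ⇒ left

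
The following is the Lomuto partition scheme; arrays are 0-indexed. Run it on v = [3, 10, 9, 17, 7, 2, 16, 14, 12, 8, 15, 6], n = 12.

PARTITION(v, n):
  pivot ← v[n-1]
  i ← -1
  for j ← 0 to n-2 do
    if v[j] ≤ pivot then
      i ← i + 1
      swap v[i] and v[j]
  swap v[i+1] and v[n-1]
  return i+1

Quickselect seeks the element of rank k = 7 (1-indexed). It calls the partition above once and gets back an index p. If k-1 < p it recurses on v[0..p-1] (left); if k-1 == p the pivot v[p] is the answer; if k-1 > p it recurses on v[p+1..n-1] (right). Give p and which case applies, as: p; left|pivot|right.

pivot=6, i=-1
j=0: 3≤6, i=0, swap(0,0) ⇒ [3, 10, 9, 17, 7, 2, 16, 14, 12, 8, 15, 6]
j=1: 10>6, skip
j=2: 9>6, skip
j=3: 17>6, skip
j=4: 7>6, skip
j=5: 2≤6, i=1, swap(1,5) ⇒ [3, 2, 9, 17, 7, 10, 16, 14, 12, 8, 15, 6]
j=6: 16>6, skip
j=7: 14>6, skip
j=8: 12>6, skip
j=9: 8>6, skip
j=10: 15>6, skip
swap(2,11) ⇒ [3, 2, 6, 17, 7, 10, 16, 14, 12, 8, 15, 9]; return 2
p = 2; k-1 = 6 > 2 ⇒ right

2; right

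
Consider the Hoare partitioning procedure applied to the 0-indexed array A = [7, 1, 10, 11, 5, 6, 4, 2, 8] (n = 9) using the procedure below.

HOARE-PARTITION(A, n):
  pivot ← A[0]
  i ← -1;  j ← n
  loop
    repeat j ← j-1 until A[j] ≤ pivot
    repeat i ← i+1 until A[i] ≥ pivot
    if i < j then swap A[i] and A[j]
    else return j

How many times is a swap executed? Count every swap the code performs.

3

pivot = A[0] = 7; i = -1, j = 9
j→7 (A[7]=2≤7), i→0 (A[0]=7≥7); i<j, swap → [2, 1, 10, 11, 5, 6, 4, 7, 8]
j→6 (A[6]=4≤7), i→2 (A[2]=10≥7); i<j, swap → [2, 1, 4, 11, 5, 6, 10, 7, 8]
j→5 (A[5]=6≤7), i→3 (A[3]=11≥7); i<j, swap → [2, 1, 4, 6, 5, 11, 10, 7, 8]
j→4, i→5; i≥j, return j=4. A = [2, 1, 4, 6, 5, 11, 10, 7, 8]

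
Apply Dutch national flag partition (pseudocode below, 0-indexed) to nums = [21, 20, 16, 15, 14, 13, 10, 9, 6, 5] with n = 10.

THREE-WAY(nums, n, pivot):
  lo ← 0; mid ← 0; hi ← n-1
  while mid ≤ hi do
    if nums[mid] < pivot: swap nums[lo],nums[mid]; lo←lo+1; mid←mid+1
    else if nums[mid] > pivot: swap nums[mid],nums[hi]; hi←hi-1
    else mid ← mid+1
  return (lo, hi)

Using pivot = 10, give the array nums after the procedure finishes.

[5, 6, 9, 10, 13, 14, 15, 16, 20, 21]

pivot = 10; lo=0, mid=0, hi=9
nums[mid]=21>10: swap nums[0],nums[9]; hi=8 → [5, 20, 16, 15, 14, 13, 10, 9, 6, 21]
nums[mid]=5<10: swap nums[0],nums[0]; lo=1,mid=1 → [5, 20, 16, 15, 14, 13, 10, 9, 6, 21]
nums[mid]=20>10: swap nums[1],nums[8]; hi=7 → [5, 6, 16, 15, 14, 13, 10, 9, 20, 21]
nums[mid]=6<10: swap nums[1],nums[1]; lo=2,mid=2 → [5, 6, 16, 15, 14, 13, 10, 9, 20, 21]
nums[mid]=16>10: swap nums[2],nums[7]; hi=6 → [5, 6, 9, 15, 14, 13, 10, 16, 20, 21]
nums[mid]=9<10: swap nums[2],nums[2]; lo=3,mid=3 → [5, 6, 9, 15, 14, 13, 10, 16, 20, 21]
nums[mid]=15>10: swap nums[3],nums[6]; hi=5 → [5, 6, 9, 10, 14, 13, 15, 16, 20, 21]
nums[mid]=10=10: mid=4
nums[mid]=14>10: swap nums[4],nums[5]; hi=4 → [5, 6, 9, 10, 13, 14, 15, 16, 20, 21]
nums[mid]=13>10: swap nums[4],nums[4]; hi=3 → [5, 6, 9, 10, 13, 14, 15, 16, 20, 21]
end: lo=3, hi=3; nums = [5, 6, 9, 10, 13, 14, 15, 16, 20, 21]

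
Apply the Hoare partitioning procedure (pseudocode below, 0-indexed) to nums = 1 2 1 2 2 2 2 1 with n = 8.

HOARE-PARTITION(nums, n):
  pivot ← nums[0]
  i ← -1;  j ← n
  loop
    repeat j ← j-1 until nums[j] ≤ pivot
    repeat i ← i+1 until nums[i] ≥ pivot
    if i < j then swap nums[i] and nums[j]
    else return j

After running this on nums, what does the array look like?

pivot=1
j stops at 7 (1), i stops at 0 (1); swap ⇒ 1 2 1 2 2 2 2 1
j stops at 2 (1), i stops at 1 (2); swap ⇒ 1 1 2 2 2 2 2 1
j stops at 1, i stops at 2; i≥j ⇒ return 1. nums=1 1 2 2 2 2 2 1

1 1 2 2 2 2 2 1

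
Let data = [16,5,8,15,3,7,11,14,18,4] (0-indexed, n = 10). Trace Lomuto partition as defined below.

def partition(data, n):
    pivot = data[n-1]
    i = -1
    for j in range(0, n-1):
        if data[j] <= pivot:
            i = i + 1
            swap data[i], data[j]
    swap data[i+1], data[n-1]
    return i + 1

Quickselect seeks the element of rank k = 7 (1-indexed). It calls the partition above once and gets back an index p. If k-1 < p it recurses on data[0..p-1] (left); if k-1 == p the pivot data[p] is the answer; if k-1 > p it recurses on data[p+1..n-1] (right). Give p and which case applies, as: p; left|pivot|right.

pivot=4, i=-1
j=0: 16>4, skip
j=1: 5>4, skip
j=2: 8>4, skip
j=3: 15>4, skip
j=4: 3≤4, i=0, swap(0,4) ⇒ [3,5,8,15,16,7,11,14,18,4]
j=5: 7>4, skip
j=6: 11>4, skip
j=7: 14>4, skip
j=8: 18>4, skip
swap(1,9) ⇒ [3,4,8,15,16,7,11,14,18,5]; return 1
p = 1; k-1 = 6 > 1 ⇒ right

1; right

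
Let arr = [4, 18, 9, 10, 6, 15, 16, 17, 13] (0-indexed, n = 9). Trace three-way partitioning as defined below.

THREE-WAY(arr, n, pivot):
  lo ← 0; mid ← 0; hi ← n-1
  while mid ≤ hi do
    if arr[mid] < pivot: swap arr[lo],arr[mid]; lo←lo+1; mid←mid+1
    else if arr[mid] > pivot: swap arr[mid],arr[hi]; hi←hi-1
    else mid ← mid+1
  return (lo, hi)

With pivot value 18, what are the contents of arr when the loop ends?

lo=0 mid=0 hi=8
4<18: swap(0,0), lo=1 mid=1 ⇒ [4, 18, 9, 10, 6, 15, 16, 17, 13]
18=18: mid=2
9<18: swap(1,2), lo=2 mid=3 ⇒ [4, 9, 18, 10, 6, 15, 16, 17, 13]
10<18: swap(2,3), lo=3 mid=4 ⇒ [4, 9, 10, 18, 6, 15, 16, 17, 13]
6<18: swap(3,4), lo=4 mid=5 ⇒ [4, 9, 10, 6, 18, 15, 16, 17, 13]
15<18: swap(4,5), lo=5 mid=6 ⇒ [4, 9, 10, 6, 15, 18, 16, 17, 13]
16<18: swap(5,6), lo=6 mid=7 ⇒ [4, 9, 10, 6, 15, 16, 18, 17, 13]
17<18: swap(6,7), lo=7 mid=8 ⇒ [4, 9, 10, 6, 15, 16, 17, 18, 13]
13<18: swap(7,8), lo=8 mid=9 ⇒ [4, 9, 10, 6, 15, 16, 17, 13, 18]
done. lo=8 hi=8; arr=[4, 9, 10, 6, 15, 16, 17, 13, 18]

[4, 9, 10, 6, 15, 16, 17, 13, 18]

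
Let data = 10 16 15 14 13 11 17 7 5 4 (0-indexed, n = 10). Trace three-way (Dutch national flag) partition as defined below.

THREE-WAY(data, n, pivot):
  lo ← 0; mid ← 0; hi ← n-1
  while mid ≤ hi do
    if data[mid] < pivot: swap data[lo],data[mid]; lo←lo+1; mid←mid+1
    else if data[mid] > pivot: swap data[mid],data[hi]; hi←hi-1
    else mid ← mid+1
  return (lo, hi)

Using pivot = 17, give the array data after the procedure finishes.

10 16 15 14 13 11 7 5 4 17

lo=0 mid=0 hi=9
10<17: swap(0,0), lo=1 mid=1 ⇒ 10 16 15 14 13 11 17 7 5 4
16<17: swap(1,1), lo=2 mid=2 ⇒ 10 16 15 14 13 11 17 7 5 4
15<17: swap(2,2), lo=3 mid=3 ⇒ 10 16 15 14 13 11 17 7 5 4
14<17: swap(3,3), lo=4 mid=4 ⇒ 10 16 15 14 13 11 17 7 5 4
13<17: swap(4,4), lo=5 mid=5 ⇒ 10 16 15 14 13 11 17 7 5 4
11<17: swap(5,5), lo=6 mid=6 ⇒ 10 16 15 14 13 11 17 7 5 4
17=17: mid=7
7<17: swap(6,7), lo=7 mid=8 ⇒ 10 16 15 14 13 11 7 17 5 4
5<17: swap(7,8), lo=8 mid=9 ⇒ 10 16 15 14 13 11 7 5 17 4
4<17: swap(8,9), lo=9 mid=10 ⇒ 10 16 15 14 13 11 7 5 4 17
done. lo=9 hi=9; data=10 16 15 14 13 11 7 5 4 17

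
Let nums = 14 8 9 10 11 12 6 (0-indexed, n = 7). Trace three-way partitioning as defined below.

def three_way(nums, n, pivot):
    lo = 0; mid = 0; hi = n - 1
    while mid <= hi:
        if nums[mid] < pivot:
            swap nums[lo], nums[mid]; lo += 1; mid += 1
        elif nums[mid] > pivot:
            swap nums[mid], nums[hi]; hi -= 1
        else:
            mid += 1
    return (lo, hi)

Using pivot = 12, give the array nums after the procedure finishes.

pivot = 12; lo=0, mid=0, hi=6
nums[mid]=14>12: swap nums[0],nums[6]; hi=5 → 6 8 9 10 11 12 14
nums[mid]=6<12: swap nums[0],nums[0]; lo=1,mid=1 → 6 8 9 10 11 12 14
nums[mid]=8<12: swap nums[1],nums[1]; lo=2,mid=2 → 6 8 9 10 11 12 14
nums[mid]=9<12: swap nums[2],nums[2]; lo=3,mid=3 → 6 8 9 10 11 12 14
nums[mid]=10<12: swap nums[3],nums[3]; lo=4,mid=4 → 6 8 9 10 11 12 14
nums[mid]=11<12: swap nums[4],nums[4]; lo=5,mid=5 → 6 8 9 10 11 12 14
nums[mid]=12=12: mid=6
end: lo=5, hi=5; nums = 6 8 9 10 11 12 14

6 8 9 10 11 12 14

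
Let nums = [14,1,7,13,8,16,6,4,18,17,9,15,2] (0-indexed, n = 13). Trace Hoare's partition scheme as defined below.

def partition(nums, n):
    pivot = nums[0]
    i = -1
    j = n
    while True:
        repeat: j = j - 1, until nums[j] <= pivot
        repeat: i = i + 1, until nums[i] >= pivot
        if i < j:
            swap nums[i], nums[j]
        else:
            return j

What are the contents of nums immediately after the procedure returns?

pivot=14
j stops at 12 (2), i stops at 0 (14); swap ⇒ [2,1,7,13,8,16,6,4,18,17,9,15,14]
j stops at 10 (9), i stops at 5 (16); swap ⇒ [2,1,7,13,8,9,6,4,18,17,16,15,14]
j stops at 7, i stops at 8; i≥j ⇒ return 7. nums=[2,1,7,13,8,9,6,4,18,17,16,15,14]

[2,1,7,13,8,9,6,4,18,17,16,15,14]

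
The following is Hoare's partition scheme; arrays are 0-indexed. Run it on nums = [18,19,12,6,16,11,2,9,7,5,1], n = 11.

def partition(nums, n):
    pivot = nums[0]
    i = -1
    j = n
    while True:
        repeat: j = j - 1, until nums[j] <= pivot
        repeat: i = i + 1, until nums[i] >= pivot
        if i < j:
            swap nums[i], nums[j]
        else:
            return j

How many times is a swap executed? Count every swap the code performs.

2

pivot = nums[0] = 18; i = -1, j = 11
j→10 (nums[10]=1≤18), i→0 (nums[0]=18≥18); i<j, swap → [1,19,12,6,16,11,2,9,7,5,18]
j→9 (nums[9]=5≤18), i→1 (nums[1]=19≥18); i<j, swap → [1,5,12,6,16,11,2,9,7,19,18]
j→8, i→9; i≥j, return j=8. nums = [1,5,12,6,16,11,2,9,7,19,18]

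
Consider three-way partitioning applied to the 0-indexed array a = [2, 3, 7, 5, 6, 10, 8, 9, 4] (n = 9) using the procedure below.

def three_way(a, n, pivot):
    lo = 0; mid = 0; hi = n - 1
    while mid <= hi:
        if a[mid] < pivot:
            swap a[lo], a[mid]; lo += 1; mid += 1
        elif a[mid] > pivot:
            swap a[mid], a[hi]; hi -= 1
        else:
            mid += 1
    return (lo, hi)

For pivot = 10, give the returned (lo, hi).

(8, 8)

pivot = 10; lo=0, mid=0, hi=8
a[mid]=2<10: swap a[0],a[0]; lo=1,mid=1 → [2, 3, 7, 5, 6, 10, 8, 9, 4]
a[mid]=3<10: swap a[1],a[1]; lo=2,mid=2 → [2, 3, 7, 5, 6, 10, 8, 9, 4]
a[mid]=7<10: swap a[2],a[2]; lo=3,mid=3 → [2, 3, 7, 5, 6, 10, 8, 9, 4]
a[mid]=5<10: swap a[3],a[3]; lo=4,mid=4 → [2, 3, 7, 5, 6, 10, 8, 9, 4]
a[mid]=6<10: swap a[4],a[4]; lo=5,mid=5 → [2, 3, 7, 5, 6, 10, 8, 9, 4]
a[mid]=10=10: mid=6
a[mid]=8<10: swap a[5],a[6]; lo=6,mid=7 → [2, 3, 7, 5, 6, 8, 10, 9, 4]
a[mid]=9<10: swap a[6],a[7]; lo=7,mid=8 → [2, 3, 7, 5, 6, 8, 9, 10, 4]
a[mid]=4<10: swap a[7],a[8]; lo=8,mid=9 → [2, 3, 7, 5, 6, 8, 9, 4, 10]
end: lo=8, hi=8; a = [2, 3, 7, 5, 6, 8, 9, 4, 10]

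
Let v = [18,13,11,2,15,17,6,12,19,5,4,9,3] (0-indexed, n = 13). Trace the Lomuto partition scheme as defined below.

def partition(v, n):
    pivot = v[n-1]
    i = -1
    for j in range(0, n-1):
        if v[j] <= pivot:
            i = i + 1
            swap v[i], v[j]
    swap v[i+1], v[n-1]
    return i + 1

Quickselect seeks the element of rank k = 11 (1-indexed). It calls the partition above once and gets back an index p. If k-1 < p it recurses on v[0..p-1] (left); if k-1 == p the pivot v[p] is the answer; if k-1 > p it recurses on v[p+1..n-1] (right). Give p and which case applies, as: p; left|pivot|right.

1; right

pivot=3, i=-1
j=0: 18>3, skip
j=1: 13>3, skip
j=2: 11>3, skip
j=3: 2≤3, i=0, swap(0,3) ⇒ [2,13,11,18,15,17,6,12,19,5,4,9,3]
j=4: 15>3, skip
j=5: 17>3, skip
j=6: 6>3, skip
j=7: 12>3, skip
j=8: 19>3, skip
j=9: 5>3, skip
j=10: 4>3, skip
j=11: 9>3, skip
swap(1,12) ⇒ [2,3,11,18,15,17,6,12,19,5,4,9,13]; return 1
p = 1; k-1 = 10 > 1 ⇒ right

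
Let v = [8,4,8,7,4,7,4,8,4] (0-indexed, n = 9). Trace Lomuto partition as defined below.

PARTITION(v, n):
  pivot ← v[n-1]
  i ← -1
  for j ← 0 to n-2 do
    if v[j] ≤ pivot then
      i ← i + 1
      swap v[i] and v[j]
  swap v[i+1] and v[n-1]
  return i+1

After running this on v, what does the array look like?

pivot = v[8] = 4; i = -1
j=0: v[0]=8 > 4 → no swap
j=1: v[1]=4 ≤ 4 → i=0, swap v[0],v[1] → [4,8,8,7,4,7,4,8,4]
j=2: v[2]=8 > 4 → no swap
j=3: v[3]=7 > 4 → no swap
j=4: v[4]=4 ≤ 4 → i=1, swap v[1],v[4] → [4,4,8,7,8,7,4,8,4]
j=5: v[5]=7 > 4 → no swap
j=6: v[6]=4 ≤ 4 → i=2, swap v[2],v[6] → [4,4,4,7,8,7,8,8,4]
j=7: v[7]=8 > 4 → no swap
final swap v[3],v[8] → [4,4,4,4,8,7,8,8,7]; return 3

[4,4,4,4,8,7,8,8,7]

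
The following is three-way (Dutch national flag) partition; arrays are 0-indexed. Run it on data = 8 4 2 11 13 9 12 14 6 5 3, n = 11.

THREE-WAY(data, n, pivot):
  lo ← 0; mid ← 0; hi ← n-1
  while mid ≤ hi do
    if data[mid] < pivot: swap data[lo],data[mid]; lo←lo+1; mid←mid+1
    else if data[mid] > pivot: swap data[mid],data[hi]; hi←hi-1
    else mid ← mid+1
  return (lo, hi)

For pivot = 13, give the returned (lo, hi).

pivot = 13; lo=0, mid=0, hi=10
data[mid]=8<13: swap data[0],data[0]; lo=1,mid=1 → 8 4 2 11 13 9 12 14 6 5 3
data[mid]=4<13: swap data[1],data[1]; lo=2,mid=2 → 8 4 2 11 13 9 12 14 6 5 3
data[mid]=2<13: swap data[2],data[2]; lo=3,mid=3 → 8 4 2 11 13 9 12 14 6 5 3
data[mid]=11<13: swap data[3],data[3]; lo=4,mid=4 → 8 4 2 11 13 9 12 14 6 5 3
data[mid]=13=13: mid=5
data[mid]=9<13: swap data[4],data[5]; lo=5,mid=6 → 8 4 2 11 9 13 12 14 6 5 3
data[mid]=12<13: swap data[5],data[6]; lo=6,mid=7 → 8 4 2 11 9 12 13 14 6 5 3
data[mid]=14>13: swap data[7],data[10]; hi=9 → 8 4 2 11 9 12 13 3 6 5 14
data[mid]=3<13: swap data[6],data[7]; lo=7,mid=8 → 8 4 2 11 9 12 3 13 6 5 14
data[mid]=6<13: swap data[7],data[8]; lo=8,mid=9 → 8 4 2 11 9 12 3 6 13 5 14
data[mid]=5<13: swap data[8],data[9]; lo=9,mid=10 → 8 4 2 11 9 12 3 6 5 13 14
end: lo=9, hi=9; data = 8 4 2 11 9 12 3 6 5 13 14

(9, 9)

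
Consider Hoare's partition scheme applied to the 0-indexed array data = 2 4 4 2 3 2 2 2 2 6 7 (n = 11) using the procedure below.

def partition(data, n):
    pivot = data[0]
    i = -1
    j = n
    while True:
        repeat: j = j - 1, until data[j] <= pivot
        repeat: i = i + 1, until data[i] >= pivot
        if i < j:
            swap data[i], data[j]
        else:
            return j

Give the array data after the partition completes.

pivot=2
j stops at 8 (2), i stops at 0 (2); swap ⇒ 2 4 4 2 3 2 2 2 2 6 7
j stops at 7 (2), i stops at 1 (4); swap ⇒ 2 2 4 2 3 2 2 4 2 6 7
j stops at 6 (2), i stops at 2 (4); swap ⇒ 2 2 2 2 3 2 4 4 2 6 7
j stops at 5 (2), i stops at 3 (2); swap ⇒ 2 2 2 2 3 2 4 4 2 6 7
j stops at 3, i stops at 4; i≥j ⇒ return 3. data=2 2 2 2 3 2 4 4 2 6 7

2 2 2 2 3 2 4 4 2 6 7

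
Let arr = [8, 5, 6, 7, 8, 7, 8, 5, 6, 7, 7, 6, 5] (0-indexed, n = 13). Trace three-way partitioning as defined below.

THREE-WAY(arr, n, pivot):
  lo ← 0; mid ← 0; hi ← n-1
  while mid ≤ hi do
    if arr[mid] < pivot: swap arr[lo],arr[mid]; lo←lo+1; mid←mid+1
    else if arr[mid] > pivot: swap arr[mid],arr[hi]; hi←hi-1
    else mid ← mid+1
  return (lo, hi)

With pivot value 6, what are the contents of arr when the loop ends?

pivot = 6; lo=0, mid=0, hi=12
arr[mid]=8>6: swap arr[0],arr[12]; hi=11 → [5, 5, 6, 7, 8, 7, 8, 5, 6, 7, 7, 6, 8]
arr[mid]=5<6: swap arr[0],arr[0]; lo=1,mid=1 → [5, 5, 6, 7, 8, 7, 8, 5, 6, 7, 7, 6, 8]
arr[mid]=5<6: swap arr[1],arr[1]; lo=2,mid=2 → [5, 5, 6, 7, 8, 7, 8, 5, 6, 7, 7, 6, 8]
arr[mid]=6=6: mid=3
arr[mid]=7>6: swap arr[3],arr[11]; hi=10 → [5, 5, 6, 6, 8, 7, 8, 5, 6, 7, 7, 7, 8]
arr[mid]=6=6: mid=4
arr[mid]=8>6: swap arr[4],arr[10]; hi=9 → [5, 5, 6, 6, 7, 7, 8, 5, 6, 7, 8, 7, 8]
arr[mid]=7>6: swap arr[4],arr[9]; hi=8 → [5, 5, 6, 6, 7, 7, 8, 5, 6, 7, 8, 7, 8]
arr[mid]=7>6: swap arr[4],arr[8]; hi=7 → [5, 5, 6, 6, 6, 7, 8, 5, 7, 7, 8, 7, 8]
arr[mid]=6=6: mid=5
arr[mid]=7>6: swap arr[5],arr[7]; hi=6 → [5, 5, 6, 6, 6, 5, 8, 7, 7, 7, 8, 7, 8]
arr[mid]=5<6: swap arr[2],arr[5]; lo=3,mid=6 → [5, 5, 5, 6, 6, 6, 8, 7, 7, 7, 8, 7, 8]
arr[mid]=8>6: swap arr[6],arr[6]; hi=5 → [5, 5, 5, 6, 6, 6, 8, 7, 7, 7, 8, 7, 8]
end: lo=3, hi=5; arr = [5, 5, 5, 6, 6, 6, 8, 7, 7, 7, 8, 7, 8]

[5, 5, 5, 6, 6, 6, 8, 7, 7, 7, 8, 7, 8]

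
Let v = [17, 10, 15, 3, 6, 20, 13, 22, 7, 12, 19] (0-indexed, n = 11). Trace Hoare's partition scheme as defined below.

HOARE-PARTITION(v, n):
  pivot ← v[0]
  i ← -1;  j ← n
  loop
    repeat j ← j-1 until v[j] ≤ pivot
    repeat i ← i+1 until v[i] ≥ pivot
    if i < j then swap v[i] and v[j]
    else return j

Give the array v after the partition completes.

[12, 10, 15, 3, 6, 7, 13, 22, 20, 17, 19]

pivot=17
j stops at 9 (12), i stops at 0 (17); swap ⇒ [12, 10, 15, 3, 6, 20, 13, 22, 7, 17, 19]
j stops at 8 (7), i stops at 5 (20); swap ⇒ [12, 10, 15, 3, 6, 7, 13, 22, 20, 17, 19]
j stops at 6, i stops at 7; i≥j ⇒ return 6. v=[12, 10, 15, 3, 6, 7, 13, 22, 20, 17, 19]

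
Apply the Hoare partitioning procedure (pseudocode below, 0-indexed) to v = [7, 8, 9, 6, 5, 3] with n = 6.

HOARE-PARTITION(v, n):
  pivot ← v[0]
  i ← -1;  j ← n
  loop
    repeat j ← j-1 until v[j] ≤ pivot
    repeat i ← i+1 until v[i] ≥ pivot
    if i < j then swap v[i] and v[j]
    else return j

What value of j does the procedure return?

pivot = v[0] = 7; i = -1, j = 6
j→5 (v[5]=3≤7), i→0 (v[0]=7≥7); i<j, swap → [3, 8, 9, 6, 5, 7]
j→4 (v[4]=5≤7), i→1 (v[1]=8≥7); i<j, swap → [3, 5, 9, 6, 8, 7]
j→3 (v[3]=6≤7), i→2 (v[2]=9≥7); i<j, swap → [3, 5, 6, 9, 8, 7]
j→2, i→3; i≥j, return j=2. v = [3, 5, 6, 9, 8, 7]

2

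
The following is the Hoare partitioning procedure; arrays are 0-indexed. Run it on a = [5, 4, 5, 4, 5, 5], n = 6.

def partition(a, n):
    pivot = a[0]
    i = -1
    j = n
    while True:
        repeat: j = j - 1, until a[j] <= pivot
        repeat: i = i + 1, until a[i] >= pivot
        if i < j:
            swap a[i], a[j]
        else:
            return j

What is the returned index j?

pivot = a[0] = 5; i = -1, j = 6
j→5 (a[5]=5≤5), i→0 (a[0]=5≥5); i<j, swap → [5, 4, 5, 4, 5, 5]
j→4 (a[4]=5≤5), i→2 (a[2]=5≥5); i<j, swap → [5, 4, 5, 4, 5, 5]
j→3, i→4; i≥j, return j=3. a = [5, 4, 5, 4, 5, 5]

3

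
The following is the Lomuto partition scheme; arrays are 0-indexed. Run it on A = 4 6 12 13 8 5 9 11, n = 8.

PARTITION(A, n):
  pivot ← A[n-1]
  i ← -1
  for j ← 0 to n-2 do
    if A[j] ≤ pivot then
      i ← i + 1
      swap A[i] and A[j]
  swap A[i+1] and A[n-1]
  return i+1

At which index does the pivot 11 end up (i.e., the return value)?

5

pivot = A[7] = 11; i = -1
j=0: A[0]=4 ≤ 11 → i=0, swap A[0],A[0] (no change) → 4 6 12 13 8 5 9 11
j=1: A[1]=6 ≤ 11 → i=1, swap A[1],A[1] (no change) → 4 6 12 13 8 5 9 11
j=2: A[2]=12 > 11 → no swap
j=3: A[3]=13 > 11 → no swap
j=4: A[4]=8 ≤ 11 → i=2, swap A[2],A[4] → 4 6 8 13 12 5 9 11
j=5: A[5]=5 ≤ 11 → i=3, swap A[3],A[5] → 4 6 8 5 12 13 9 11
j=6: A[6]=9 ≤ 11 → i=4, swap A[4],A[6] → 4 6 8 5 9 13 12 11
final swap A[5],A[7] → 4 6 8 5 9 11 12 13; return 5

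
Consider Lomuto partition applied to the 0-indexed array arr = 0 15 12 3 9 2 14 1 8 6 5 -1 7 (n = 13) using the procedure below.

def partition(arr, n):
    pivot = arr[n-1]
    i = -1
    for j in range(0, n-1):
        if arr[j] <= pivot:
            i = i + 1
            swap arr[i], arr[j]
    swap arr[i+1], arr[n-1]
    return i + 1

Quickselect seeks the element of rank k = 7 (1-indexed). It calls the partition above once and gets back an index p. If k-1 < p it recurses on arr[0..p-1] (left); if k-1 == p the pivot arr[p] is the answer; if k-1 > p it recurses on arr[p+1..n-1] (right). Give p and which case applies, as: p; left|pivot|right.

pivot=7, i=-1
j=0: 0≤7, i=0, swap(0,0) ⇒ 0 15 12 3 9 2 14 1 8 6 5 -1 7
j=1: 15>7, skip
j=2: 12>7, skip
j=3: 3≤7, i=1, swap(1,3) ⇒ 0 3 12 15 9 2 14 1 8 6 5 -1 7
j=4: 9>7, skip
j=5: 2≤7, i=2, swap(2,5) ⇒ 0 3 2 15 9 12 14 1 8 6 5 -1 7
j=6: 14>7, skip
j=7: 1≤7, i=3, swap(3,7) ⇒ 0 3 2 1 9 12 14 15 8 6 5 -1 7
j=8: 8>7, skip
j=9: 6≤7, i=4, swap(4,9) ⇒ 0 3 2 1 6 12 14 15 8 9 5 -1 7
j=10: 5≤7, i=5, swap(5,10) ⇒ 0 3 2 1 6 5 14 15 8 9 12 -1 7
j=11: -1≤7, i=6, swap(6,11) ⇒ 0 3 2 1 6 5 -1 15 8 9 12 14 7
swap(7,12) ⇒ 0 3 2 1 6 5 -1 7 8 9 12 14 15; return 7
p = 7; k-1 = 6 < 7 ⇒ left

7; left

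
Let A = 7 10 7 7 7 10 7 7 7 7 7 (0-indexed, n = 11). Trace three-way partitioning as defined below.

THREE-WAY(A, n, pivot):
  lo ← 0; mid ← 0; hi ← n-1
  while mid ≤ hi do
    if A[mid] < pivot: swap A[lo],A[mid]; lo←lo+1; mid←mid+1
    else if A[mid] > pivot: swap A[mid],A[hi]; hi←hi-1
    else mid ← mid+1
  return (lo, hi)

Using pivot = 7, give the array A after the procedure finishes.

7 7 7 7 7 7 7 7 7 10 10

pivot = 7; lo=0, mid=0, hi=10
A[mid]=7=7: mid=1
A[mid]=10>7: swap A[1],A[10]; hi=9 → 7 7 7 7 7 10 7 7 7 7 10
A[mid]=7=7: mid=2
A[mid]=7=7: mid=3
A[mid]=7=7: mid=4
A[mid]=7=7: mid=5
A[mid]=10>7: swap A[5],A[9]; hi=8 → 7 7 7 7 7 7 7 7 7 10 10
A[mid]=7=7: mid=6
A[mid]=7=7: mid=7
A[mid]=7=7: mid=8
A[mid]=7=7: mid=9
end: lo=0, hi=8; A = 7 7 7 7 7 7 7 7 7 10 10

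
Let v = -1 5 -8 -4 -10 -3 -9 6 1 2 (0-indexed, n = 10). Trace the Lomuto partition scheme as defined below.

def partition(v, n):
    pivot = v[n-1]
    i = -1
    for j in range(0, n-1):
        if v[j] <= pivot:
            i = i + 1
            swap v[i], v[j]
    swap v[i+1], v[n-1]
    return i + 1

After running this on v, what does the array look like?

-1 -8 -4 -10 -3 -9 1 2 5 6

pivot = v[9] = 2; i = -1
j=0: v[0]=-1 ≤ 2 → i=0, swap v[0],v[0] (no change) → -1 5 -8 -4 -10 -3 -9 6 1 2
j=1: v[1]=5 > 2 → no swap
j=2: v[2]=-8 ≤ 2 → i=1, swap v[1],v[2] → -1 -8 5 -4 -10 -3 -9 6 1 2
j=3: v[3]=-4 ≤ 2 → i=2, swap v[2],v[3] → -1 -8 -4 5 -10 -3 -9 6 1 2
j=4: v[4]=-10 ≤ 2 → i=3, swap v[3],v[4] → -1 -8 -4 -10 5 -3 -9 6 1 2
j=5: v[5]=-3 ≤ 2 → i=4, swap v[4],v[5] → -1 -8 -4 -10 -3 5 -9 6 1 2
j=6: v[6]=-9 ≤ 2 → i=5, swap v[5],v[6] → -1 -8 -4 -10 -3 -9 5 6 1 2
j=7: v[7]=6 > 2 → no swap
j=8: v[8]=1 ≤ 2 → i=6, swap v[6],v[8] → -1 -8 -4 -10 -3 -9 1 6 5 2
final swap v[7],v[9] → -1 -8 -4 -10 -3 -9 1 2 5 6; return 7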